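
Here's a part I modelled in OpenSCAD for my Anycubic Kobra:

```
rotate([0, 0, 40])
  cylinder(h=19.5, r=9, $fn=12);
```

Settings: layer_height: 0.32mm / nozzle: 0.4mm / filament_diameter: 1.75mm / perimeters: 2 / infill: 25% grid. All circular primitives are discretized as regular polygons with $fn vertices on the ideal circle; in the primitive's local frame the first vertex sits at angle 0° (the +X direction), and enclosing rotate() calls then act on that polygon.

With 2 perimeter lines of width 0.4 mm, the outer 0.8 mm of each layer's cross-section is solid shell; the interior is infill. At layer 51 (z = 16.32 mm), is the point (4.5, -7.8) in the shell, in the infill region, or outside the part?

At z = 16.32 mm: the cylinder: section is a regular 12-gon, circumradius r=9; (whole slice rotated 40° about Z — lengths, areas and connectivity unchanged). Overall, the cross-section is a single solid region. Undo the 40° rotation: the query point maps to (-1.567, -8.868) in the un-rotated model frame. The nearest boundary edge runs (-4.50, -7.79)→(-0.00, -9.00); distance from the point to it = 0.28 mm. The point is not inside any of the regions above, so it lies outside the cross-section (0.28 mm from the nearest boundary).

outside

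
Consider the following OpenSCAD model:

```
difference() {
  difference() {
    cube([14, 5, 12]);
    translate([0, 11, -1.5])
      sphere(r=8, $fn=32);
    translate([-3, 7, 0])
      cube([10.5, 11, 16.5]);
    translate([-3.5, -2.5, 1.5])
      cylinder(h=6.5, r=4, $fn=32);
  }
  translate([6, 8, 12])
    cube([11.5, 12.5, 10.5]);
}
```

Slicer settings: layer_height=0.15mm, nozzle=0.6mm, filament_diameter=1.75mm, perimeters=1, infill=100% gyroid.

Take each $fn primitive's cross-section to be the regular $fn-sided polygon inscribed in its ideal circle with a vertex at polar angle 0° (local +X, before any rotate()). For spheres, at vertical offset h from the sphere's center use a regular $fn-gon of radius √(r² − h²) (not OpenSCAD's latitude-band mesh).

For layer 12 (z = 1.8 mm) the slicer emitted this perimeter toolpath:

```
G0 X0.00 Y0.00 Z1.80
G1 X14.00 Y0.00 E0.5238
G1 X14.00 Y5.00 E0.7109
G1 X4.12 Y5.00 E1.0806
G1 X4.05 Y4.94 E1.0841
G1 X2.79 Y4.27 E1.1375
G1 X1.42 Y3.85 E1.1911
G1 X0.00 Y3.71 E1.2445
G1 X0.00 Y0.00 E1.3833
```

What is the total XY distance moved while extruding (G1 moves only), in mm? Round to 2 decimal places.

Sum the Euclidean lengths of each G1 segment: total = 36.97 mm.

36.97 mm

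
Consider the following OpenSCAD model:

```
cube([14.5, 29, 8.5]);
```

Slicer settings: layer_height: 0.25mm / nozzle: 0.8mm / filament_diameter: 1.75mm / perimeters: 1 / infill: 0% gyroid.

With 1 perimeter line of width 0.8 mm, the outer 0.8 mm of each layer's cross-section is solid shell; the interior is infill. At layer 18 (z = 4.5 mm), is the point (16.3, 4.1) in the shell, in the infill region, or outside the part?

outside

At z = 4.5 mm: the cube (footprint 14.5×29) is included at this height. Overall, the cross-section is a single solid region. The nearest boundary edge runs (14.50, 0.00)→(14.50, 29.00); distance from the point to it = 1.80 mm. The point is not inside any of the regions above, so it lies outside the cross-section (1.80 mm from the nearest boundary).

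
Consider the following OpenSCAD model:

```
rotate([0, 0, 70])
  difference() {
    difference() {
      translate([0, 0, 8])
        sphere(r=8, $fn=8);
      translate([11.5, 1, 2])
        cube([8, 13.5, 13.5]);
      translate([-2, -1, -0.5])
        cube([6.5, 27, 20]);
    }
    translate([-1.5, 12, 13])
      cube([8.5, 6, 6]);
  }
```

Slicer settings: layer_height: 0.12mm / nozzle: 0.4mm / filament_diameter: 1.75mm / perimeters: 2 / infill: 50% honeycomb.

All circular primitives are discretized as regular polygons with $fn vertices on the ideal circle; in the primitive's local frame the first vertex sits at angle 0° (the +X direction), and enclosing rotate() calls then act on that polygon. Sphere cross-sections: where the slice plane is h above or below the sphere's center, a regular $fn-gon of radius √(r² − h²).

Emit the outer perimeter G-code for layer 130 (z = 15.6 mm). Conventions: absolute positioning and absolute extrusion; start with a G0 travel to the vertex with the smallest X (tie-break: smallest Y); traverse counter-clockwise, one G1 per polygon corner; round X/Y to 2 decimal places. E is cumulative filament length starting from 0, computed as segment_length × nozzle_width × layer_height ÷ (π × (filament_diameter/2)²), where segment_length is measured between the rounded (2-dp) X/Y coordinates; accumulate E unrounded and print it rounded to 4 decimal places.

G0 X-1.81 Y-1.47 Z15.60
G1 X-0.85 Y-2.35 E0.0260
G1 X1.06 Y-2.26 E0.0641
G1 X2.35 Y-0.85 E0.1023
G1 X2.26 Y1.06 E0.1404
G1 X1.65 Y1.62 E0.1570
G1 X0.26 Y-2.22 E0.2385
G1 X-1.81 Y-1.47 E0.2824

At z = 15.6 mm: the r=8 sphere slices to a regular 8-gon of circumradius 2.498 (√(r²−h²) with h=7.6 from center); the cube at (11.5, 1) is not intersected at this z (z outside [2, 15.5]); the cube at (-2, -1) (footprint 6.5×27) is included at this height; Subtracting the remaining from the first: starting from the r=8 sphere, the 6.5×27 cube at (-2, -1) partially overlaps it — only the 12.82 mm² overlap (of its 175.50 mm²) is removed, clipping the outline — 1 connected region; the 8.5×6 cube at (-1.5, 12) contributes its full rectangle; Taking the first minus the rest: starting from the result so far, the 8.5×6 cube at (-1.5, 12) misses the remaining region (no effect) — 1 connected region; (whole slice rotated 70° about Z — lengths, areas and connectivity unchanged). The outline is a single polygon with 7 vertices. Extrusion per mm of travel: 0.4 × 0.12 / (π × 0.875²) = 0.019956. Accumulating E over each segment gives final E = 0.2824.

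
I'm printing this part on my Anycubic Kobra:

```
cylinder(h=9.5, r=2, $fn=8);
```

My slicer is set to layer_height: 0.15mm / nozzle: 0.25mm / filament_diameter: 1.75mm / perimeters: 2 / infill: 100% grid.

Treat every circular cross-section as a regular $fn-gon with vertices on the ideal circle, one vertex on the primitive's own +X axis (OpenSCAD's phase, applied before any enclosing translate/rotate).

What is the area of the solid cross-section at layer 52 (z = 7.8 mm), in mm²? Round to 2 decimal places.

At z = 7.8 mm: the cylinder: section is a regular 8-gon, circumradius r=2 (area = (8/2)·2.000²·sin(360°/8) = 11.31 mm²). Overall, the cross-section is a single solid region. Net area = 11.31 mm².

11.31 mm²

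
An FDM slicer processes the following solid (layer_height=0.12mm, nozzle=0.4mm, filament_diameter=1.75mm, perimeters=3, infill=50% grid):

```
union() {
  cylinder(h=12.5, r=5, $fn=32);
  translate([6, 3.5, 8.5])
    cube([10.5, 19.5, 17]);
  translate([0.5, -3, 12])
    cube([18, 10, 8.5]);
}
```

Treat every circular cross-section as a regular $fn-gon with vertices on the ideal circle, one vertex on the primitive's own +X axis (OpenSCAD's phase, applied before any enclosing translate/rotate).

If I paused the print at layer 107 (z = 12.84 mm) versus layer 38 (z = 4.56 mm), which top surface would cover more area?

layer 107 (z = 12.84 mm)

Layer 107 (z = 12.84): the cylinder is absent (z outside [0, 12.5]); the cube at (6, 3.5) is present — its section is the full 10.5×19.5 rectangle (area 204.75 mm²); the cube at (0.5, -3) (footprint 18×10) is included at this height (area 180.00 mm²); Merging all regions: the regions partially overlap — summed areas 384.75 mm² minus the doubly-counted overlap 36.75 mm² gives 348.00 mm² — area = 348.00 mm². So its area = 348.00 mm². Layer 38 (z = 4.56): the r=5 cylinder contributes a regular 32-gon of circumradius 5 (area = (32/2)·5.000²·sin(360°/32) = 78.04 mm²); the cube at (6, 3.5) is not intersected at this z (z outside [8.5, 25.5]); the cube at (0.5, -3) does not reach this height (z outside [12, 20.5]); Taking the union: only the r=5 cylinder is present, so the union is just that shape — area = 78.04 mm². So its area = 78.04 mm². Layer 107 is larger (348.00 vs 78.04 mm²).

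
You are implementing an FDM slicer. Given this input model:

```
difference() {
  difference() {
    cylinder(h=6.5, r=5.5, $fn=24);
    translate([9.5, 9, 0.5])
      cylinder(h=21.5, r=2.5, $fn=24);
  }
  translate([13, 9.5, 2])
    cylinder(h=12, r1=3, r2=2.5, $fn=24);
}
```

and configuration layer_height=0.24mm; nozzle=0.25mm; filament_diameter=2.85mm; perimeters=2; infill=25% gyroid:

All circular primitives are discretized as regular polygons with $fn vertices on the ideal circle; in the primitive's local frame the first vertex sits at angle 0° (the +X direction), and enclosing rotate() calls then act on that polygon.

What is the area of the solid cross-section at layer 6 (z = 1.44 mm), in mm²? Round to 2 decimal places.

93.95 mm²

At z = 1.44 mm: the cylinder: section is a regular 24-gon, circumradius r=5.5 (area = (24/2)·5.500²·sin(360°/24) = 93.95 mm²); the cylinder at (9.5, 9): section is a regular 24-gon, circumradius r=2.5 (area = (24/2)·2.500²·sin(360°/24) = 19.41 mm²); Taking the first minus the rest: starting from the r=5.5 cylinder (93.95 mm²), the r=2.5 cylinder at (9.5, 9) misses the remaining region (no effect) — area = 93.95 mm²; the cone at (13, 9.5) is not intersected at this z (z outside [2, 14]); Subtracting the remaining from the first: none of the subtracted shapes is present at this height, so that combined region is unchanged — area = 93.95 mm². Overall, the cross-section is a single solid region. Net area = 93.95 mm².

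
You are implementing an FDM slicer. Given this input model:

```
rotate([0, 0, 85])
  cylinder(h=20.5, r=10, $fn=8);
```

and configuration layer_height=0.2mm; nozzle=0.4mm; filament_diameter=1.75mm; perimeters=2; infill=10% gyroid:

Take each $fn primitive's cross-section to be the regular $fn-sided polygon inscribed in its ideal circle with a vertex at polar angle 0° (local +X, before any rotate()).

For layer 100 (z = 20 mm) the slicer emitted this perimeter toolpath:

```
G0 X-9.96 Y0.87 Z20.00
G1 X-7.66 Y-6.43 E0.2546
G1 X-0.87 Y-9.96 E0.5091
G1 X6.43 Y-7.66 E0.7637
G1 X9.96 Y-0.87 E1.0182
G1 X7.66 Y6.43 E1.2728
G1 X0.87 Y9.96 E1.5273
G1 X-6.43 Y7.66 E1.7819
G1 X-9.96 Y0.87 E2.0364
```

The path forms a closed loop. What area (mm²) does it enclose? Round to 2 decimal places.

Apply the shoelace formula to the sequence of (X, Y) vertices; enclosed area = 282.81 mm².

282.81 mm²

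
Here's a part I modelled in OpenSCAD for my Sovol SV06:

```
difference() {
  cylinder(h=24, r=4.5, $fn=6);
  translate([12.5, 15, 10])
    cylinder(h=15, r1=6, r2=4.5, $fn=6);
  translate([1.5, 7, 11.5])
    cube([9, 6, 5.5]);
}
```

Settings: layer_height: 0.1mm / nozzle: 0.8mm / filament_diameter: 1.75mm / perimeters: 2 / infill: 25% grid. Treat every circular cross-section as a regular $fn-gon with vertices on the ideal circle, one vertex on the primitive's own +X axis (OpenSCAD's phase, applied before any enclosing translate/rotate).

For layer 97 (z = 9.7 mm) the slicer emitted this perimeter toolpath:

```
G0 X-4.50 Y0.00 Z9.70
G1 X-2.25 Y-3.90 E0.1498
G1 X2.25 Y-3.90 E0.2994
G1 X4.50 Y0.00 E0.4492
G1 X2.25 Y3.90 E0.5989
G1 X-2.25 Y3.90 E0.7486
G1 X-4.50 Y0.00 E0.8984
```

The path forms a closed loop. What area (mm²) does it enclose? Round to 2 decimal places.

52.65 mm²

Apply the shoelace formula to the sequence of (X, Y) vertices; enclosed area = 52.65 mm².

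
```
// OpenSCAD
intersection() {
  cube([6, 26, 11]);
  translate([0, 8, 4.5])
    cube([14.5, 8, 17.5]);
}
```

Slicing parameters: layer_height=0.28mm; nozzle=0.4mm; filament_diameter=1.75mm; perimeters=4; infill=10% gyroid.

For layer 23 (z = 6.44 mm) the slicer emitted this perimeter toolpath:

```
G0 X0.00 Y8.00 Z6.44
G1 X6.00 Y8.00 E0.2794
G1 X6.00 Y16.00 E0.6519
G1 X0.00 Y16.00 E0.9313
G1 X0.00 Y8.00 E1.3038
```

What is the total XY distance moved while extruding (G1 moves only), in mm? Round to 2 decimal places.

Sum the Euclidean lengths of each G1 segment: total = 28.00 mm.

28.00 mm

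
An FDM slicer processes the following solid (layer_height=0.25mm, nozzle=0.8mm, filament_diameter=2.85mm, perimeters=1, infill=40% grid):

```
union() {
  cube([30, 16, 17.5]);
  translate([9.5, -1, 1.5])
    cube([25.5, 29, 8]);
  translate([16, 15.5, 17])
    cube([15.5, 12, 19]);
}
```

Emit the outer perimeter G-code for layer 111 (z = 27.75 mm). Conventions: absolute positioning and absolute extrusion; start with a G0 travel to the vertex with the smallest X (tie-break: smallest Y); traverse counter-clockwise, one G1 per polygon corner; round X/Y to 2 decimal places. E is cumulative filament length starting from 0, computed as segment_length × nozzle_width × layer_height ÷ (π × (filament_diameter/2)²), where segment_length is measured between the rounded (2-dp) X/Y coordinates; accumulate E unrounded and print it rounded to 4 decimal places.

At z = 27.75 mm: the cube is not intersected at this z (z outside [0, 17.5]); the cube at (9.5, -1) is not intersected at this z (z outside [1.5, 9.5]); the 15.5×12 cube at (16, 15.5) contributes its full rectangle; Merging all regions: only the 15.5×12 cube at (16, 15.5) is present, so the union is just that shape — 1 connected region. The outline is a single polygon with 4 vertices. Extrusion per mm of travel: 0.8 × 0.25 / (π × 1.425²) = 0.031351. Accumulating E over each segment gives final E = 1.7243.

G0 X16.00 Y15.50 Z27.75
G1 X31.50 Y15.50 E0.4859
G1 X31.50 Y27.50 E0.8622
G1 X16.00 Y27.50 E1.3481
G1 X16.00 Y15.50 E1.7243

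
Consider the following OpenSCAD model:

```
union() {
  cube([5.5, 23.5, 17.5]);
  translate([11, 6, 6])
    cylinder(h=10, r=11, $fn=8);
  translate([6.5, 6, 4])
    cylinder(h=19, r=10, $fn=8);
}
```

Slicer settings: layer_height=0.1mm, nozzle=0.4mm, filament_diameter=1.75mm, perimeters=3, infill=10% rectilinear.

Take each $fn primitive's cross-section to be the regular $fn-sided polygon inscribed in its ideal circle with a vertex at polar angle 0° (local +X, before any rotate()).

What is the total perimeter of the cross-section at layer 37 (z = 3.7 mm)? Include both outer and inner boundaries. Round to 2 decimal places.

58.00 mm

At z = 3.7 mm: the 5.5×23.5 cube contributes its full rectangle (perimeter 58.00 mm); the cylinder at (11, 6) is absent (z outside [6, 16]); the cylinder at (6.5, 6) is absent (z outside [4, 23]); Combining (union): only the 5.5×23.5 cube is present, so the union is just that shape — boundary = 58.00 mm. Overall, the cross-section is a single solid region. Total boundary length (outer) = 58.00 mm.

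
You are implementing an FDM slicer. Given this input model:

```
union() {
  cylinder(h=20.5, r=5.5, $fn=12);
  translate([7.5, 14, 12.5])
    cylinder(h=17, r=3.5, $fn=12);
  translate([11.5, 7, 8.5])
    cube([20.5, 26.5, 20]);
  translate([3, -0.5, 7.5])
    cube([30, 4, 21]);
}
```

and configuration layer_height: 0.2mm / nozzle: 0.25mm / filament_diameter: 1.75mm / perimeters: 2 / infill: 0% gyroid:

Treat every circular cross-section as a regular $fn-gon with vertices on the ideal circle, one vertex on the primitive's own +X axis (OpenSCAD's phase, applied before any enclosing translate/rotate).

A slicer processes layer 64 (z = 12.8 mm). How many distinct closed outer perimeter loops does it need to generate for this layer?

3

At z = 12.8 mm: the r=5.5 cylinder gives a regular 12-gon of circumradius 5.5 (constant along its height); the r=3.5 cylinder at (7.5, 14) contributes a regular 12-gon of circumradius 3.5; the cube at (11.5, 7) is present — its section is the full 20.5×26.5 rectangle; the cube at (3, -0.5) (footprint 30×4) is included at this height; Combining (union): the regions partially overlap (shared area 8.12 mm²), so overlapping operands fuse into one piece — 3 connected regions. The result has 3 disconnected regions.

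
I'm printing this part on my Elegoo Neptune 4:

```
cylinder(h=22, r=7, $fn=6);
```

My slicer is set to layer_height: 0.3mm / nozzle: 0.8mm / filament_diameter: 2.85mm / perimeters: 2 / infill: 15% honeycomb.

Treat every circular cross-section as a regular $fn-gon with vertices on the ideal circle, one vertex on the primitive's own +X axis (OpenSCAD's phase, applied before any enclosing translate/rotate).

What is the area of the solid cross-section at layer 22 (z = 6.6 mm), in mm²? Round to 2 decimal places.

At z = 6.6 mm: the r=7 cylinder contributes a regular 6-gon of circumradius 7 (area = (6/2)·7.000²·sin(360°/6) = 127.31 mm²). Overall, the cross-section is a single solid region. Net area = 127.31 mm².

127.31 mm²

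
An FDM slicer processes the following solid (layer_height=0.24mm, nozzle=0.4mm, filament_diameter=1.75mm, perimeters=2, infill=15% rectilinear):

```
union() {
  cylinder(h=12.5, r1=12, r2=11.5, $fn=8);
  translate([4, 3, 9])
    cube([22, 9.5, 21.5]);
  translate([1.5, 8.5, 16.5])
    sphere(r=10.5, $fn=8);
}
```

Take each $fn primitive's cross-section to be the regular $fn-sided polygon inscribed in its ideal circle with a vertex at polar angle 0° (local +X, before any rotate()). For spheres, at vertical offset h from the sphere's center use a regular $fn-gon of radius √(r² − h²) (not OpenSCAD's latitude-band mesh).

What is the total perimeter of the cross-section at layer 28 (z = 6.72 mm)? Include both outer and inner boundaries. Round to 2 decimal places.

At z = 6.72 mm: the cone contributes a regular 8-gon of circumradius 11.731 (interpolated between r1=12 and r2=11.5 at t=0.538) (perimeter = 2·8·11.731·sin(180°/8) = 71.83 mm); the cube at (4, 3) is absent (z outside [9, 30.5]); the sphere at (1.5, 8.5): section is a regular 8-gon, circumradius = √(r²−h²) = √(10.5²−9.78²) = 3.821 (perimeter = 2·8·3.821·sin(180°/8) = 23.40 mm); Combining (union): the regions partially overlap (shared area 36.77 mm²), so the edge portions inside another operand are dropped and the merged outline is re-measured after clipping — boundary = 72.76 mm. Overall, the cross-section is a single solid region. Total boundary length (outer) = 72.76 mm.

72.76 mm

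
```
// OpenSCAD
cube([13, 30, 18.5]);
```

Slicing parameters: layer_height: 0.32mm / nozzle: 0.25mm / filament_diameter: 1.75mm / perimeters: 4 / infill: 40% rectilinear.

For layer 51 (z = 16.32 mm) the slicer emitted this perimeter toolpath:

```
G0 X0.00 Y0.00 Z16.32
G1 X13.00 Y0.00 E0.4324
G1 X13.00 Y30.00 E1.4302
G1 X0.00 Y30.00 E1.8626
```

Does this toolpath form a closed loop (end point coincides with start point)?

no

Start point (G0): (0.00, 0.00). End point (last G1): the path does not return to the start — open.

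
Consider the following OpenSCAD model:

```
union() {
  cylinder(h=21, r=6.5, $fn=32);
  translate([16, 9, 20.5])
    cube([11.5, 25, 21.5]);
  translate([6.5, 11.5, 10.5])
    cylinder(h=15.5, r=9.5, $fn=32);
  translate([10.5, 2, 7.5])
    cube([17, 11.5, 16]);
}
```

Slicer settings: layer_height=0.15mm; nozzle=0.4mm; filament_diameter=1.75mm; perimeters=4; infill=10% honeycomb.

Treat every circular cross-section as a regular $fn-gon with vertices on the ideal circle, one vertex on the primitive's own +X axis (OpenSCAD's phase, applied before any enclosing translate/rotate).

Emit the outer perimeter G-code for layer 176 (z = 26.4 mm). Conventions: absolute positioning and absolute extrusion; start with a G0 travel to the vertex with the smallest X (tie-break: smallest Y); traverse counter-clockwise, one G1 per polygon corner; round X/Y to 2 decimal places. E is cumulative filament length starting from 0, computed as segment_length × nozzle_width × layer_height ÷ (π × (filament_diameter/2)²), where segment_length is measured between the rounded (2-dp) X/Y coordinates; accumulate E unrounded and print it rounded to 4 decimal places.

At z = 26.4 mm: the cylinder is not intersected at this z (z outside [0, 21]); the cube at (16, 9) is present — its section is the full 11.5×25 rectangle; the cylinder at (6.5, 11.5) is absent (z outside [10.5, 26]); the cube at (10.5, 2) is absent (z outside [7.5, 23.5]); Merging all regions: only the 11.5×25 cube at (16, 9) is present, so the union is just that shape — 1 connected region. The outline is a single polygon with 4 vertices. Extrusion per mm of travel: 0.4 × 0.15 / (π × 0.875²) = 0.024945. Accumulating E over each segment gives final E = 1.8210.

G0 X16.00 Y9.00 Z26.40
G1 X27.50 Y9.00 E0.2869
G1 X27.50 Y34.00 E0.9105
G1 X16.00 Y34.00 E1.1974
G1 X16.00 Y9.00 E1.8210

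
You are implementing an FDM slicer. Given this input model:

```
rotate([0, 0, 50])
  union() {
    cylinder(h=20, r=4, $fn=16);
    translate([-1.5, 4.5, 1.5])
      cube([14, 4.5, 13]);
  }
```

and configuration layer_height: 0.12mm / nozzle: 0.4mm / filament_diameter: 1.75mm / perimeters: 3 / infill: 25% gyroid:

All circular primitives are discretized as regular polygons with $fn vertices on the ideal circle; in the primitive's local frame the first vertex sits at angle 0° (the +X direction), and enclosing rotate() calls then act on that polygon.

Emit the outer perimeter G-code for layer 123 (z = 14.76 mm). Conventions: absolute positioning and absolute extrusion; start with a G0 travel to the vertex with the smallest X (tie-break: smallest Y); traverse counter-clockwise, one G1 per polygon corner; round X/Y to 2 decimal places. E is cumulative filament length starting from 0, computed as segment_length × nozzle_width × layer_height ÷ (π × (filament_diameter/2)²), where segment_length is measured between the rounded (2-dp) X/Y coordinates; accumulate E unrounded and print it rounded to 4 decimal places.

At z = 14.76 mm: the r=4 cylinder contributes a regular 16-gon of circumradius 4; the cube at (-1.5, 4.5) is not intersected at this z (z outside [1.5, 14.5]); Merging all regions: only the r=4 cylinder is present, so the union is just that shape — 1 connected region; (whole slice rotated 50° about Z — lengths, areas and connectivity unchanged). The outline is a single polygon with 16 vertices. Extrusion per mm of travel: 0.4 × 0.12 / (π × 0.875²) = 0.019956. Accumulating E over each segment gives final E = 0.4980.

G0 X-3.98 Y-0.35 Z14.76
G1 X-3.55 Y-1.85 E0.0311
G1 X-2.57 Y-3.06 E0.0622
G1 X-1.20 Y-3.81 E0.0934
G1 X0.35 Y-3.98 E0.1245
G1 X1.85 Y-3.55 E0.1556
G1 X3.06 Y-2.57 E0.1867
G1 X3.81 Y-1.20 E0.2179
G1 X3.98 Y0.35 E0.2490
G1 X3.55 Y1.85 E0.2801
G1 X2.57 Y3.06 E0.3112
G1 X1.20 Y3.81 E0.3424
G1 X-0.35 Y3.98 E0.3735
G1 X-1.85 Y3.55 E0.4046
G1 X-3.06 Y2.57 E0.4357
G1 X-3.81 Y1.20 E0.4669
G1 X-3.98 Y-0.35 E0.4980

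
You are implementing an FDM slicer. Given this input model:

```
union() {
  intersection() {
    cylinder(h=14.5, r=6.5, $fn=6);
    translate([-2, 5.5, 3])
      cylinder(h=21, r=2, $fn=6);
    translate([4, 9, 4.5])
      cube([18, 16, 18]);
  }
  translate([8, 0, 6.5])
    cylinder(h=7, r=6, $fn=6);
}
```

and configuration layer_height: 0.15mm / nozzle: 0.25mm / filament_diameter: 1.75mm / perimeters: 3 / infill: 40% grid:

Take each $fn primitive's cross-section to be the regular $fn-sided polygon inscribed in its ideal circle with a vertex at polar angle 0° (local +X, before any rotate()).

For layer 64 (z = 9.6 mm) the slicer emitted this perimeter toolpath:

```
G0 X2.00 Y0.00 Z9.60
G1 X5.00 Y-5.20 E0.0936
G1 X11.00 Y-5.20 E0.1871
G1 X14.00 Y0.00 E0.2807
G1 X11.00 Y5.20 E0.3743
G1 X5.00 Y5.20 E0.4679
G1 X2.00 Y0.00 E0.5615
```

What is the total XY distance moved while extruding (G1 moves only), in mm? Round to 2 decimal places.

36.01 mm

Sum the Euclidean lengths of each G1 segment: total = 36.01 mm.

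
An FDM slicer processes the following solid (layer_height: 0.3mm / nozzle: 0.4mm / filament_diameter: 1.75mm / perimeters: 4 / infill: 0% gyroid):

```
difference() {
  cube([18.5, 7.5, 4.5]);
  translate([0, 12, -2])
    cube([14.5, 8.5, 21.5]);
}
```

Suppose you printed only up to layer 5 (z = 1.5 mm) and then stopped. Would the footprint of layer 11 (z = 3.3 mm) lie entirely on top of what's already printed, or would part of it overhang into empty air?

Compare the two slices. At z = 1.5: the cube is present — its section is the full 18.5×7.5 rectangle (area 138.75 mm²); the cube at (0, 12) is present — its section is the full 14.5×8.5 rectangle (area 123.25 mm²); Subtracting the remaining from the first: starting from the 18.5×7.5 cube (138.75 mm²), the 14.5×8.5 cube at (0, 12) misses the remaining region (no effect) — area = 138.75 mm². At z = 3.3: the 18.5×7.5 cube contributes its full rectangle (area 138.75 mm²); the cube at (0, 12) is present — its section is the full 14.5×8.5 rectangle (area 123.25 mm²); Taking the first minus the rest: starting from the 18.5×7.5 cube (138.75 mm²), the 14.5×8.5 cube at (0, 12) misses the remaining region (no effect) — area = 138.75 mm². Checking containment: the cross-section at z = 3.3 is a subset of the cross-section at z = 1.5.

entirely on top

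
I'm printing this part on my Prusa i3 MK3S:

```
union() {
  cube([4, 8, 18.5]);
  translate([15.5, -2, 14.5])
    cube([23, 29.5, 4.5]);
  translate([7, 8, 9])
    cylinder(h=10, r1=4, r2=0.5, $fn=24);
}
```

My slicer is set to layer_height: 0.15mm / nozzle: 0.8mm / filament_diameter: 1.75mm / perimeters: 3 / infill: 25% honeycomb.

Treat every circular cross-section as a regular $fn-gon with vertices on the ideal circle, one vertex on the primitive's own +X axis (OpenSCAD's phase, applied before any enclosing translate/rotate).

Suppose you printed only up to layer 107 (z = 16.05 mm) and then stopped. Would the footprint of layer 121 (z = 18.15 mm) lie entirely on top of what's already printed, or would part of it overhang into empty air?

Compare the two slices. At z = 16.05: the cube is present — its section is the full 4×8 rectangle (area 32.00 mm²); the 23×29.5 cube at (15.5, -2) contributes its full rectangle (area 678.50 mm²); the cone at (7, 8): at t=0.705 of its height the radius interpolates to r₁+(r₂−r₁)t = 1.532, giving a regular 24-gon of that circumradius (area = (24/2)·1.532²·sin(360°/24) = 7.29 mm²); Combining (union): the 3 present regions are separate (no shared area or edge), so areas and boundary lengths simply add and each stays a separate island — area = 717.79 mm². At z = 18.15: the cube (footprint 4×8) is included at this height (area 32.00 mm²); the cube at (15.5, -2) is present — its section is the full 23×29.5 rectangle (area 678.50 mm²); the cone at (7, 8): at t=0.915 of its height the radius interpolates to r₁+(r₂−r₁)t = 0.798, giving a regular 24-gon of that circumradius (area = (24/2)·0.798²·sin(360°/24) = 1.98 mm²); Taking the union: the 3 present regions are separate (no shared area or edge), so areas and boundary lengths simply add and each stays a separate island — area = 712.48 mm². Checking containment: the cross-section at z = 18.15 is a subset of the cross-section at z = 16.05.

entirely on top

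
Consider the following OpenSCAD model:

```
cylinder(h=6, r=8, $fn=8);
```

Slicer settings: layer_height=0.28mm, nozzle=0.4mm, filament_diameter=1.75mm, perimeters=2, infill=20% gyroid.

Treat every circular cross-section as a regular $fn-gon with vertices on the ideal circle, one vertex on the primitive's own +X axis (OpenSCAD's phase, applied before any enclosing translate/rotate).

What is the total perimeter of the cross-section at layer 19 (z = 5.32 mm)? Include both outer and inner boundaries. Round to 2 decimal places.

48.98 mm

At z = 5.32 mm: the r=8 cylinder gives a regular 8-gon of circumradius 8 (constant along its height) (perimeter = 2·8·8.000·sin(180°/8) = 48.98 mm). Overall, the cross-section is a single solid region. Total boundary length (outer) = 48.98 mm.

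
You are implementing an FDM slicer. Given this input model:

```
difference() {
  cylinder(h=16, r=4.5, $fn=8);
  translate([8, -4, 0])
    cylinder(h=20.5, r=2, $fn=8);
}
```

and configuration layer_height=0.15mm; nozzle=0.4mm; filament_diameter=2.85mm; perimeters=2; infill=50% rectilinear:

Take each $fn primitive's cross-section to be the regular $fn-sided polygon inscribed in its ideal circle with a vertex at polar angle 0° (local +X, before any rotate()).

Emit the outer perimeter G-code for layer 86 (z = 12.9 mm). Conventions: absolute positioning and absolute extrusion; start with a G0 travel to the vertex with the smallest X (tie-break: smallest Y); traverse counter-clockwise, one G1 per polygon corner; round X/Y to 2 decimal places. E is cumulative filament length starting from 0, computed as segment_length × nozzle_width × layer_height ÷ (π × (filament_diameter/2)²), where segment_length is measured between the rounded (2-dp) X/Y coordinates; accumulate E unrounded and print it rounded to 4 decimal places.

G0 X-4.50 Y0.00 Z12.90
G1 X-3.18 Y-3.18 E0.0324
G1 X0.00 Y-4.50 E0.0648
G1 X3.18 Y-3.18 E0.0971
G1 X4.50 Y0.00 E0.1295
G1 X3.18 Y3.18 E0.1619
G1 X0.00 Y4.50 E0.1943
G1 X-3.18 Y3.18 E0.2267
G1 X-4.50 Y0.00 E0.2591

At z = 12.9 mm: the r=4.5 cylinder gives a regular 8-gon of circumradius 4.5 (constant along its height); the r=2 cylinder at (8, -4) gives a regular 8-gon of circumradius 2 (constant along its height); Subtracting the remaining from the first: starting from the r=4.5 cylinder, the r=2 cylinder at (8, -4) misses the remaining region (no effect) — 1 connected region. The outline is a single polygon with 8 vertices. Extrusion per mm of travel: 0.4 × 0.15 / (π × 1.425²) = 0.009405. Accumulating E over each segment gives final E = 0.2591.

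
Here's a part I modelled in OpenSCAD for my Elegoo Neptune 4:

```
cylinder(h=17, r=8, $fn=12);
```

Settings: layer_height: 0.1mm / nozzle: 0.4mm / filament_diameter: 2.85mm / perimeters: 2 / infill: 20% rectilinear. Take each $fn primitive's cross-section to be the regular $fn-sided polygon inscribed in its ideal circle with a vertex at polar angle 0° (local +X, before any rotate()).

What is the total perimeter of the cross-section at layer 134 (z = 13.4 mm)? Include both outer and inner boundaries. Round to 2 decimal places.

At z = 13.4 mm: the cylinder: section is a regular 12-gon, circumradius r=8 (perimeter = 2·12·8.000·sin(180°/12) = 49.69 mm). Overall, the cross-section is a single solid region. Total boundary length (outer) = 49.69 mm.

49.69 mm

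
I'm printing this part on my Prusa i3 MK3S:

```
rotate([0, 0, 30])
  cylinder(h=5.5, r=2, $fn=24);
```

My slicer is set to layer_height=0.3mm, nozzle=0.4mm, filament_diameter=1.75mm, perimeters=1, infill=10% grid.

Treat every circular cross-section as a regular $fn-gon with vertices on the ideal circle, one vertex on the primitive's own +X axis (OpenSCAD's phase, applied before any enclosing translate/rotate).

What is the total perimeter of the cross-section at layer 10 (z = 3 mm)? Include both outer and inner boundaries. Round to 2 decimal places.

12.53 mm

At z = 3 mm: the cylinder: section is a regular 24-gon, circumradius r=2 (perimeter = 2·24·2.000·sin(180°/24) = 12.53 mm); (whole slice rotated 30° about Z — lengths, areas and connectivity unchanged). Overall, the cross-section is a single solid region. Total boundary length (outer) = 12.53 mm.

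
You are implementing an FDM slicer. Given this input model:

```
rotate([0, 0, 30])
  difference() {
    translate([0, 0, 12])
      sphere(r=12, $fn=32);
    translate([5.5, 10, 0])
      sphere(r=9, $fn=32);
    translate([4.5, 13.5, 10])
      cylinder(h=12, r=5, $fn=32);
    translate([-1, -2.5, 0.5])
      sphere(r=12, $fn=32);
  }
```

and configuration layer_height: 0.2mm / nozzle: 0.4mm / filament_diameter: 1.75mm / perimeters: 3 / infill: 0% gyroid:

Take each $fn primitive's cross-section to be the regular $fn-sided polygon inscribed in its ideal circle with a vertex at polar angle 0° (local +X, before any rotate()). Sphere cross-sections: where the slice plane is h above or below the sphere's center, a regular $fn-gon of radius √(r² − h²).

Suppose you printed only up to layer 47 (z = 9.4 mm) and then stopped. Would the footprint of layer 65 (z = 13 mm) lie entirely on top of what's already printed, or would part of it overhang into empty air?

Compare the two slices. At z = 9.4: the sphere: section is a regular 32-gon, circumradius = √(r²−h²) = √(12²−2.6²) = 11.715 (area = (32/2)·11.715²·sin(360°/32) = 428.39 mm²); the sphere at (5.5, 10) is absent (|z−center|=9.400 > r=9); the cylinder at (4.5, 13.5) is not intersected at this z (z outside [10, 22]); the r=12 sphere at (-1, -2.5) contributes a regular 32-gon of circumradius √(12²−8.9²) = 8.049 (area = (32/2)·8.049²·sin(360°/32) = 202.24 mm²); After the difference (first − rest): starting from the r=12 sphere (428.39 mm²), the r=12 sphere at (-1, -2.5) lies wholly inside it (removes its full 202.24 mm² and its 50.49 mm outline becomes a hole wall) — area = 226.15 mm²; (rotated 30° about Z; rotation is an isometry so areas/perimeters/island counts are preserved). At z = 13: the r=12 sphere slices to a regular 32-gon of circumradius 11.958 (√(r²−h²) with h=1 from center) (area = (32/2)·11.958²·sin(360°/32) = 446.37 mm²); the sphere at (5.5, 10) is not intersected at this z (|z−center|=13.000 > r=9); the cylinder at (4.5, 13.5): section is a regular 32-gon, circumradius r=5 (area = (32/2)·5.000²·sin(360°/32) = 78.04 mm²); the sphere at (-1, -2.5) is absent (|z−center|=12.500 > r=12); Subtracting the remaining from the first: starting from the r=12 sphere (446.37 mm²), the r=5 cylinder at (4.5, 13.5) partially overlaps it — only the 14.74 mm² overlap (of its 78.04 mm²) is removed, clipping the outline — area = 431.62 mm²; (rotated 30° about Z; rotation is an isometry so areas/perimeters/island counts are preserved). Checking containment: at z = 13 the cross-section extends beyond the z = 9.4 cross-section by about 218.28 mm².

part overhangs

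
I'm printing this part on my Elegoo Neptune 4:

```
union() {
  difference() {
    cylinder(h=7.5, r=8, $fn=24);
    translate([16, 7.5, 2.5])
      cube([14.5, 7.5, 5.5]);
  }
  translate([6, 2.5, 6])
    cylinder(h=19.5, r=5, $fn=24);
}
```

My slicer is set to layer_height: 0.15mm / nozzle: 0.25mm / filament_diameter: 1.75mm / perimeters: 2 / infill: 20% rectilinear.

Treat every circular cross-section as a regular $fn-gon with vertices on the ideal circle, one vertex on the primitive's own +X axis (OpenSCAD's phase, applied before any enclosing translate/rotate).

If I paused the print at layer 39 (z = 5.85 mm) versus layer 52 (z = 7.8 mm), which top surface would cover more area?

Layer 39 (z = 5.85): the r=8 cylinder gives a regular 24-gon of circumradius 8 (constant along its height) (area = (24/2)·8.000²·sin(360°/24) = 198.77 mm²); the cube at (16, 7.5) (footprint 14.5×7.5) is included at this height (area 108.75 mm²); After the difference (first − rest): starting from the r=8 cylinder (198.77 mm²), the 14.5×7.5 cube at (16, 7.5) misses the remaining region (no effect) — area = 198.77 mm²; the cylinder at (6, 2.5) is absent (z outside [6, 25.5]); Merging all regions: only that combined region is present, so the union is just that shape — area = 198.77 mm². So its area = 198.77 mm². Layer 52 (z = 7.8): the cylinder is not intersected at this z (z outside [0, 7.5]); the 14.5×7.5 cube at (16, 7.5) contributes its full rectangle (area 108.75 mm²); Taking the first minus the rest: the first operand is absent here, so nothing remains; the r=5 cylinder at (6, 2.5) gives a regular 24-gon of circumradius 5 (constant along its height) (area = (24/2)·5.000²·sin(360°/24) = 77.65 mm²); Combining (union): only the r=5 cylinder at (6, 2.5) is present, so the union is just that shape — area = 77.65 mm². So its area = 77.65 mm². Layer 39 is larger (198.77 vs 77.65 mm²).

layer 39 (z = 5.85 mm)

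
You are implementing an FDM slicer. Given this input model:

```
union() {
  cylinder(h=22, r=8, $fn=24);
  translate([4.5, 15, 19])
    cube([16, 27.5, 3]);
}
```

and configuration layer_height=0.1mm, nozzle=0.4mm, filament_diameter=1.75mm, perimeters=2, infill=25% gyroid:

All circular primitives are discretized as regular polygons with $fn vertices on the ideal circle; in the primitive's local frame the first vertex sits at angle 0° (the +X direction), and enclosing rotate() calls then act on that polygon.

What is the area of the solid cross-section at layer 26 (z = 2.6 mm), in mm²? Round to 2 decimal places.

198.77 mm²

At z = 2.6 mm: the cylinder: section is a regular 24-gon, circumradius r=8 (area = (24/2)·8.000²·sin(360°/24) = 198.77 mm²); the cube at (4.5, 15) is absent (z outside [19, 22]); Merging all regions: only the r=8 cylinder is present, so the union is just that shape — area = 198.77 mm². Overall, the cross-section is a single solid region. Net area = 198.77 mm².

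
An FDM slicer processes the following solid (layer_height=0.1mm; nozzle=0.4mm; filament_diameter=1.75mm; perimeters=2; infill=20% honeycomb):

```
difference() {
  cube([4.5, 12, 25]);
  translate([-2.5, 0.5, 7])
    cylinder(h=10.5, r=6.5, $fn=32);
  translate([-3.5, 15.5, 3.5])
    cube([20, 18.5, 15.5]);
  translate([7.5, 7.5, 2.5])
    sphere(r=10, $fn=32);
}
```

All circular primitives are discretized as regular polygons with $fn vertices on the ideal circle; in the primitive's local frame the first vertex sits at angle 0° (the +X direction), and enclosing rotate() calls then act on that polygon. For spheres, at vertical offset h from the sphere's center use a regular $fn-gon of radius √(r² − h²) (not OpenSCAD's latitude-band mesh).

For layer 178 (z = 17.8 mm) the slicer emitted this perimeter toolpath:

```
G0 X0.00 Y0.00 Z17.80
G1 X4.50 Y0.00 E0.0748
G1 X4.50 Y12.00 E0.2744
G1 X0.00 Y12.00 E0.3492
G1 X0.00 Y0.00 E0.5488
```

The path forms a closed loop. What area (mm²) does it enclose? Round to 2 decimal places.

Apply the shoelace formula to the sequence of (X, Y) vertices; enclosed area = 54.00 mm².

54.00 mm²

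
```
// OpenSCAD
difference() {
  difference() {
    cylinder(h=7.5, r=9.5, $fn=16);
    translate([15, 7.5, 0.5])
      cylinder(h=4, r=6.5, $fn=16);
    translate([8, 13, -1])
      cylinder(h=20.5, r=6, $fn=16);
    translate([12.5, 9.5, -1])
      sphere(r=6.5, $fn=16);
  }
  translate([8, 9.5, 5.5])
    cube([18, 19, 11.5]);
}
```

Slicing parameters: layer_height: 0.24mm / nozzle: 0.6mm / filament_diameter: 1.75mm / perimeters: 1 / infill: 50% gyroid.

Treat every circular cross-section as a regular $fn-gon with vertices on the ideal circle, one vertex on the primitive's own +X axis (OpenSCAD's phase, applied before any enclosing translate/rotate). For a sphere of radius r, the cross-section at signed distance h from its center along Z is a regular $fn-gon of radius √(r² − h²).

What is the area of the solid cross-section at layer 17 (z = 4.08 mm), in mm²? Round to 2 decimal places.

At z = 4.08 mm: the r=9.5 cylinder gives a regular 16-gon of circumradius 9.5 (constant along its height) (area = (16/2)·9.500²·sin(360°/16) = 276.30 mm²); the r=6.5 cylinder at (15, 7.5) gives a regular 16-gon of circumradius 6.5 (constant along its height) (area = (16/2)·6.500²·sin(360°/16) = 129.35 mm²); the r=6 cylinder at (8, 13) contributes a regular 16-gon of circumradius 6 (area = (16/2)·6.000²·sin(360°/16) = 110.21 mm²); the r=6.5 sphere at (12.5, 9.5) contributes a regular 16-gon of circumradius √(6.5²−5.08²) = 4.055 (area = (16/2)·4.055²·sin(360°/16) = 50.34 mm²); Subtracting the remaining from the first: starting from the r=9.5 cylinder (276.30 mm²), the r=6.5 cylinder at (15, 7.5) misses the remaining region (no effect); the r=6 cylinder at (8, 13) misses the remaining region (no effect); the r=6.5 sphere at (12.5, 9.5) misses the remaining region (no effect) — area = 276.30 mm²; the cube at (8, 9.5) does not reach this height (z outside [5.5, 17]); Taking the first minus the rest: none of the subtracted shapes is present at this height, so the result so far is unchanged — area = 276.30 mm². Overall, the cross-section is a single solid region. Net area = 276.30 mm².

276.30 mm²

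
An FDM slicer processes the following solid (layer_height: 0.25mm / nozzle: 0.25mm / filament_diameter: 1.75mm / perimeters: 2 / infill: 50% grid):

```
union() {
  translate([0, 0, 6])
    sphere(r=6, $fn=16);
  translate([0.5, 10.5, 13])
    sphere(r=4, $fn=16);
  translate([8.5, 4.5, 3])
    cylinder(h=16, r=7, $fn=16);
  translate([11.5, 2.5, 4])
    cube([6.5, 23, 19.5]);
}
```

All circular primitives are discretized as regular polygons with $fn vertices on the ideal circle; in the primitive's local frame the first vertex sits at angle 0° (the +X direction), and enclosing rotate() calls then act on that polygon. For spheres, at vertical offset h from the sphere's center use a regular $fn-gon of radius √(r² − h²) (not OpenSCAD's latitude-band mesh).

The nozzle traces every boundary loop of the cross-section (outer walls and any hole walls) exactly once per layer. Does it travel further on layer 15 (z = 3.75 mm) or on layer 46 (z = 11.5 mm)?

Layer 15 (z = 3.75): the r=6 sphere contributes a regular 16-gon of circumradius √(6²−2.25²) = 5.562 (perimeter = 2·16·5.562·sin(180°/16) = 34.72 mm); the sphere at (0.5, 10.5) is absent (|z−center|=9.250 > r=4); the cylinder at (8.5, 4.5): section is a regular 16-gon, circumradius r=7 (perimeter = 2·16·7.000·sin(180°/16) = 43.70 mm); the cube at (11.5, 2.5) does not reach this height (z outside [4, 23.5]); Merging all regions: the regions partially overlap (shared area 14.75 mm²), so the edge portions inside another operand are dropped and the merged outline is re-measured after clipping — boundary = 61.55 mm. So its perimeter = 61.55 mm. Layer 46 (z = 11.5): the r=6 sphere contributes a regular 16-gon of circumradius √(6²−5.5²) = 2.398 (perimeter = 2·16·2.398·sin(180°/16) = 14.97 mm); the r=4 sphere at (0.5, 10.5) contributes a regular 16-gon of circumradius √(4²−1.5²) = 3.708 (perimeter = 2·16·3.708·sin(180°/16) = 23.15 mm); the cylinder at (8.5, 4.5): section is a regular 16-gon, circumradius r=7 (perimeter = 2·16·7.000·sin(180°/16) = 43.70 mm); the 6.5×23 cube at (11.5, 2.5) contributes its full rectangle (perimeter 59.00 mm); Merging all regions: the regions partially overlap (shared area 26.28 mm²), so the edge portions inside another operand are dropped and the merged outline is re-measured after clipping — boundary = 112.24 mm. So its perimeter = 112.24 mm. Layer 46 is larger (112.24 vs 61.55 mm).

layer 46 (z = 11.5 mm)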